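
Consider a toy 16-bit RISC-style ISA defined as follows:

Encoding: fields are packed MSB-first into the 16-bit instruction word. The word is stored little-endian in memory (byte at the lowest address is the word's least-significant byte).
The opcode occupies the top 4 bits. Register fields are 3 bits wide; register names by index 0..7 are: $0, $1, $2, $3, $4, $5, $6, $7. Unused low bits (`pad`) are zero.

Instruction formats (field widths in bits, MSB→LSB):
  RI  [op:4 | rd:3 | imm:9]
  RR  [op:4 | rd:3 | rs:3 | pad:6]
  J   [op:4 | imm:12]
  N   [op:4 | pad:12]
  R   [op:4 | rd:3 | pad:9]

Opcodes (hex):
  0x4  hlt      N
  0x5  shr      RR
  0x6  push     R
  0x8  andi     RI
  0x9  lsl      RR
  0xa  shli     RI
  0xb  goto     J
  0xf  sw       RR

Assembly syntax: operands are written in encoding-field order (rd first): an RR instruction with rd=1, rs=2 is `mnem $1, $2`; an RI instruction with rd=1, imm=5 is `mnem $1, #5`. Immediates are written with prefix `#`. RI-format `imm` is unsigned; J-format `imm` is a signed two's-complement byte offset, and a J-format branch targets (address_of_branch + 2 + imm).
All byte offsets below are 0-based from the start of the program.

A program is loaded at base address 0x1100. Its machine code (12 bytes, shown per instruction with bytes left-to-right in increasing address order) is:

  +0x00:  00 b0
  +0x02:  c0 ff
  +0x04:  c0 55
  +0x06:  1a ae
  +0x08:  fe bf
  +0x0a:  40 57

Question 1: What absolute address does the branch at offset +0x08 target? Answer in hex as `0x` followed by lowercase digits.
@+08  little-endian(fe bf) = 0xbffe
  opcode bits[15:12]=0xb: goto/J
  [11:0] imm=4094 (s12→-2) = #-2
  target = base 0x1100 + off 0x08 + 2 + imm -2 = 0x1108

0x1108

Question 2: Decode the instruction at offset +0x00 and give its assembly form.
goto #0

@+00  little-endian(00 b0) = 0xb000
  opcode bits[15:12]=0xb: goto/J
  imm: (w>>0)&0xfff=0x0 → #0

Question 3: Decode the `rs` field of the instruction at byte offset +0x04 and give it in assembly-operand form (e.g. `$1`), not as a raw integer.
$7

off 0x04: read c0 55 as little → 0x55c0
  opcode bits[15:12]=0x5: shr/RR
  rd@[11:9]=0x2 ⇒ $2
  rs@[8:6]=0x7 ⇒ $7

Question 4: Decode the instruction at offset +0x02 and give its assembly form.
sw $7, $7

off 0x02: read c0 ff as little → 0xffc0
  op=0xffc0>>12=0xf ⇒ sw (RR)
  rd@[11:9]=0x7 ⇒ $7
  rs@[8:6]=0x7 ⇒ $7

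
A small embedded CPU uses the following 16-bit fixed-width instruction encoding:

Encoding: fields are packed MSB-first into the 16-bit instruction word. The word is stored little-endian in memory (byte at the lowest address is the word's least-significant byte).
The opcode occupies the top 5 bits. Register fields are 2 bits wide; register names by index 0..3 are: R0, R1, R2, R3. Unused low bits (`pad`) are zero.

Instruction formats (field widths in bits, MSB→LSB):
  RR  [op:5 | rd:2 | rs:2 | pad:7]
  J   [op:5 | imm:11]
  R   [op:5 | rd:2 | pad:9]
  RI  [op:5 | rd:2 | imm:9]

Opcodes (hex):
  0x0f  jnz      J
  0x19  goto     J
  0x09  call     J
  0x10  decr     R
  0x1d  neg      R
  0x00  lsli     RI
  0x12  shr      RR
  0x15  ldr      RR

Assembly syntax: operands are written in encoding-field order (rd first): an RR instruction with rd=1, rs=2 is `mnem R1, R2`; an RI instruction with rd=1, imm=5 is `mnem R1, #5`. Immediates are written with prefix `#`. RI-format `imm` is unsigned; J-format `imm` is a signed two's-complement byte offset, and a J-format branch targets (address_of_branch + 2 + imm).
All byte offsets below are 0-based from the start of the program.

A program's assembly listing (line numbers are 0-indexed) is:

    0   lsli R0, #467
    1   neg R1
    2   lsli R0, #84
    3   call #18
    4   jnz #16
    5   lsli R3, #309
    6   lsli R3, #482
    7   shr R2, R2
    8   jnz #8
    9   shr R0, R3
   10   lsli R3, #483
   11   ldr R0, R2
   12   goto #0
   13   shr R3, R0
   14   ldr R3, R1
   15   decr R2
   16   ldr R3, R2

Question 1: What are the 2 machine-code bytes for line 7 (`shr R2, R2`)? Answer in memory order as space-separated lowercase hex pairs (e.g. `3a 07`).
line 7 (shr): pack op=0x12:5|rd=2:2|rs=2:2|pad=0:7 = 0x9500; little→ 00 95

00 95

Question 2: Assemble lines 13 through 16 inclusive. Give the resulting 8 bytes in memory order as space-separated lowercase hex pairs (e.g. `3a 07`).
13. shr fields op=0x12:5|rd=3:2|rs=0:2|pad=0:7 → word 9600h → 00 96
14. ldr fields op=0x15:5|rd=3:2|rs=1:2|pad=0:7 → word ae80h → 80 ae
15. decr fields op=0x10:5|rd=2:2|pad=0:9 → word 8400h → 00 84
16. ldr fields op=0x15:5|rd=3:2|rs=2:2|pad=0:7 → word af00h → 00 af

00 96 80 ae 00 84 00 af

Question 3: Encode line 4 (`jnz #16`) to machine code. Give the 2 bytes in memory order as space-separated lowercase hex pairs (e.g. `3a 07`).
4. jnz fields op=0xf:5|imm=16:11 → word 7810h → 10 78

10 78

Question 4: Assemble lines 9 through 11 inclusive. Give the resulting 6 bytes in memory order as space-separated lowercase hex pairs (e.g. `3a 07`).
80 91 e3 07 00 a9

9. shr fields op=0x12:5|rd=0:2|rs=3:2|pad=0:7 → word 9180h → 80 91
10. lsli fields op=0x0:5|rd=3:2|imm=483:9 → word 07e3h → e3 07
11. ldr fields op=0x15:5|rd=0:2|rs=2:2|pad=0:7 → word a900h → 00 a9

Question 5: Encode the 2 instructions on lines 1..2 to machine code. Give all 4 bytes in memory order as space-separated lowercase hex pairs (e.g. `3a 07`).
L1: neg op=0x1d:5|rd=1:2|pad=0:9 ⇒ 0xea00 ⇒ little 00 ea
L2: lsli op=0x0:5|rd=0:2|imm=84:9 ⇒ 0x0054 ⇒ little 54 00

00 ea 54 00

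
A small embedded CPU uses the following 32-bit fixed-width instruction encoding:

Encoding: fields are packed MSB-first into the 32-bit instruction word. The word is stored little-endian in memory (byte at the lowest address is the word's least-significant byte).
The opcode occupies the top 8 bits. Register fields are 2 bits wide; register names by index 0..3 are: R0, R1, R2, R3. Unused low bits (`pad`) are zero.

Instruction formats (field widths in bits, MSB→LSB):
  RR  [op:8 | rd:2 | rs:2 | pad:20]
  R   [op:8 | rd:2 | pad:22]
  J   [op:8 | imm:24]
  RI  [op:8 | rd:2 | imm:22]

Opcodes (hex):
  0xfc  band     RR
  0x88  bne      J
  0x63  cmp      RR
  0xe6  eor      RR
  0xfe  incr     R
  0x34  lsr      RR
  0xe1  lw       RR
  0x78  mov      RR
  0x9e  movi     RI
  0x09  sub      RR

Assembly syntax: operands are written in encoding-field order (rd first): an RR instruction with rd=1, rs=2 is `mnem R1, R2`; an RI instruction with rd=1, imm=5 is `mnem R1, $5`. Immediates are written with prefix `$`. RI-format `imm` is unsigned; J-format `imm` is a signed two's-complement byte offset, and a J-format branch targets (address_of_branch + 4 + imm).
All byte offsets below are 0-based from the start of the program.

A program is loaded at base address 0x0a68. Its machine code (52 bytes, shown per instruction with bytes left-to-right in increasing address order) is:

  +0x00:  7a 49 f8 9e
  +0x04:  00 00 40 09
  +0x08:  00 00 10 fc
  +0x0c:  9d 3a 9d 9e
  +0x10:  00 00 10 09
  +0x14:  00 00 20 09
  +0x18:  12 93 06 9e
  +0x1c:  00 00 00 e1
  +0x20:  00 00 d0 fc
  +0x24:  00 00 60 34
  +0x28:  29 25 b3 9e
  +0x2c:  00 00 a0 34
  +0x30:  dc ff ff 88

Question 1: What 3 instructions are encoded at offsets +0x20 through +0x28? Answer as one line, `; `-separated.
+0x20: 00 00 d0 fc ⇒ word 0xfcd00000 (little)
  op=0xfcd00000>>24=0xfc ⇒ band (RR)
  rd: (w>>22)&0x3=0x3 → R3
  rs: (w>>20)&0x3=0x1 → R1
+0x24: 00 00 60 34 ⇒ word 0x34600000 (little)
  op=0x34600000>>24=0x34 ⇒ lsr (RR)
  rd: (w>>22)&0x3=0x1 → R1
  rs: (w>>20)&0x3=0x2 → R2
+0x28: 29 25 b3 9e ⇒ word 0x9eb32529 (little)
  op=0x9eb32529>>24=0x9e ⇒ movi (RI)
  rd: (w>>22)&0x3=0x2 → R2
  imm: (w>>0)&0x3fffff=0x332529 → $3351849

band R3, R1; lsr R1, R2; movi R2, $3351849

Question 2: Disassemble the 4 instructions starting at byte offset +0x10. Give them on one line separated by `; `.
+0x10: 00 00 10 09 ⇒ word 0x09100000 (little)
  opcode bits[31:24]=0x9: sub/RR
  [23:22] rd=0 = R0
  [21:20] rs=1 = R1
+0x14: 00 00 20 09 ⇒ word 0x09200000 (little)
  opcode bits[31:24]=0x9: sub/RR
  [23:22] rd=0 = R0
  [21:20] rs=2 = R2
+0x18: 12 93 06 9e ⇒ word 0x9e069312 (little)
  opcode bits[31:24]=0x9e: movi/RI
  [23:22] rd=0 = R0
  [21:0] imm=430866 = $430866
+0x1c: 00 00 00 e1 ⇒ word 0xe1000000 (little)
  opcode bits[31:24]=0xe1: lw/RR
  [23:22] rd=0 = R0
  [21:20] rs=0 = R0

sub R0, R1; sub R0, R2; movi R0, $430866; lw R0, R0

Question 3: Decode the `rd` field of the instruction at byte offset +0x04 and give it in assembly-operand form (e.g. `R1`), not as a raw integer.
R1

@+04  little-endian(00 00 40 09) = 0x09400000
  top 8b → 0x9 → sub [RR]
  rd@[23:22]=0x1 ⇒ R1
  rs@[21:20]=0x0 ⇒ R0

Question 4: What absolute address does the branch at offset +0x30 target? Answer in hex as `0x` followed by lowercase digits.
0x0a78

off 0x30: read dc ff ff 88 as little → 0x88ffffdc
  op=0x88ffffdc>>24=0x88 ⇒ bne (J)
  imm@[23:0]=0xffffdc (s24→-36) ⇒ $-36
  target = base 0x0a68 + off 0x30 + 4 + imm -36 = 0x0a78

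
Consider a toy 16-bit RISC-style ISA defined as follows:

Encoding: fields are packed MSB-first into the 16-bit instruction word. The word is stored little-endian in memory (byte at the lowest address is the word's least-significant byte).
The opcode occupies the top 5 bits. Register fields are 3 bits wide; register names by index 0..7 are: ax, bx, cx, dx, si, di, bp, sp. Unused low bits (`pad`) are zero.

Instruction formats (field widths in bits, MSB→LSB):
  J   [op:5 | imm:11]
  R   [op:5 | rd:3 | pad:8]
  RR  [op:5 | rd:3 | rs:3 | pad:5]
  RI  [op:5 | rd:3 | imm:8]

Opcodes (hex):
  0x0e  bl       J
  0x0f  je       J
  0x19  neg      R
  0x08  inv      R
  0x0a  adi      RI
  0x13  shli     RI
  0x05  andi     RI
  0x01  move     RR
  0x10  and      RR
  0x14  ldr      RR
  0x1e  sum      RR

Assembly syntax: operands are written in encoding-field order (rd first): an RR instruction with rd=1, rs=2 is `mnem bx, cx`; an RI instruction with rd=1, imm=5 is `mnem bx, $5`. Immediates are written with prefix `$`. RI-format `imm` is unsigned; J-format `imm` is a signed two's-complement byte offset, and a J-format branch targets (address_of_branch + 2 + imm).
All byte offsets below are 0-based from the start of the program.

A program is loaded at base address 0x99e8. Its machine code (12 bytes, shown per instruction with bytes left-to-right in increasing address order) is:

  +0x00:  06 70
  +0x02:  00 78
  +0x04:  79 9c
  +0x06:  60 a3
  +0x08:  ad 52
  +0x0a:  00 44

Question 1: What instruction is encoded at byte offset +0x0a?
inv si

off 0x0a: read 00 44 as little → 0x4400
  opcode bits[15:11]=0x8: inv/R
  rd: (w>>8)&0x7=0x4 → si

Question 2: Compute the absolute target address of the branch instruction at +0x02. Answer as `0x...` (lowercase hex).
@+02  little-endian(00 78) = 0x7800
  op=0x7800>>11=0xf ⇒ je (J)
  imm: (w>>0)&0x7ff=0x0 → $0
  target = base 0x99e8 + off 0x02 + 2 + imm 0 = 0x99ec

0x99ec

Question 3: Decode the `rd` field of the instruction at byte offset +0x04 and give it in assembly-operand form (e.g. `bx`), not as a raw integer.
si

@+04  little-endian(79 9c) = 0x9c79
  opcode bits[15:11]=0x13: shli/RI
  [10:8] rd=4 = si
  [7:0] imm=121 = $121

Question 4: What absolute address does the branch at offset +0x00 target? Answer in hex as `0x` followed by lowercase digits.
0x99f0

+0x00: 06 70 ⇒ word 0x7006 (little)
  op=0x7006>>11=0xe ⇒ bl (J)
  imm: (w>>0)&0x7ff=0x6 → $6
  target = base 0x99e8 + off 0x00 + 2 + imm 6 = 0x99f0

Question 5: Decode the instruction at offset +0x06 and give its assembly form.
@+06  little-endian(60 a3) = 0xa360
  top 5b → 0x14 → ldr [RR]
  rd: (w>>8)&0x7=0x3 → dx
  rs: (w>>5)&0x7=0x3 → dx

ldr dx, dx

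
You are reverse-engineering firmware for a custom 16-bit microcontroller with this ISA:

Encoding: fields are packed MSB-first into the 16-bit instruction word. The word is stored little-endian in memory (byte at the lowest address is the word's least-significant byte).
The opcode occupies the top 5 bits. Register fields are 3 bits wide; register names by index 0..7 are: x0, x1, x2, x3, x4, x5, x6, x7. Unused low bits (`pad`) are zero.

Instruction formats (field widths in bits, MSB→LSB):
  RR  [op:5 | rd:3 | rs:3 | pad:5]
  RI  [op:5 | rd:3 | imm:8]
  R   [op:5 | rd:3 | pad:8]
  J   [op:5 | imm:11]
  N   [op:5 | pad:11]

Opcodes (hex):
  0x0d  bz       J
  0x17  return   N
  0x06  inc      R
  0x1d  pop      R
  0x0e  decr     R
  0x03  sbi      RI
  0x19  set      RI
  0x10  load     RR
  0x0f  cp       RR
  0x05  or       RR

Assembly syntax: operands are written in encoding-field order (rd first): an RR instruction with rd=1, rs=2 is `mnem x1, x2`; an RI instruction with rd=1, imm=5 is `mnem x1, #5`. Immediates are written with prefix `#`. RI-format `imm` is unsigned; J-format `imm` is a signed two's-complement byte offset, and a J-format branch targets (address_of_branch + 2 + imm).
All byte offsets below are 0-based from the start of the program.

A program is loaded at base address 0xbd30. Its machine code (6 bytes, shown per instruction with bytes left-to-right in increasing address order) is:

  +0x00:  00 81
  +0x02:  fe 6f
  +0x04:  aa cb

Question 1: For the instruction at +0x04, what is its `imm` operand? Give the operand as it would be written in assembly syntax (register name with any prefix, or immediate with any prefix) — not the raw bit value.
#170

@+04  little-endian(aa cb) = 0xcbaa
  top 5b → 0x19 → set [RI]
  rd: (w>>8)&0x7=0x3 → x3
  imm: (w>>0)&0xff=0xaa → #170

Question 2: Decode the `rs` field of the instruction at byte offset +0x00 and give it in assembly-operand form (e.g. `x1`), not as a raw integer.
x0

off 0x00: read 00 81 as little → 0x8100
  top 5b → 0x10 → load [RR]
  [10:8] rd=1 = x1
  [7:5] rs=0 = x0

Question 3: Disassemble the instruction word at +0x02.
@+02  little-endian(fe 6f) = 0x6ffe
  op=0x6ffe>>11=0xd ⇒ bz (J)
  imm: (w>>0)&0x7ff=0x7fe (s11→-2) → #-2

bz #-2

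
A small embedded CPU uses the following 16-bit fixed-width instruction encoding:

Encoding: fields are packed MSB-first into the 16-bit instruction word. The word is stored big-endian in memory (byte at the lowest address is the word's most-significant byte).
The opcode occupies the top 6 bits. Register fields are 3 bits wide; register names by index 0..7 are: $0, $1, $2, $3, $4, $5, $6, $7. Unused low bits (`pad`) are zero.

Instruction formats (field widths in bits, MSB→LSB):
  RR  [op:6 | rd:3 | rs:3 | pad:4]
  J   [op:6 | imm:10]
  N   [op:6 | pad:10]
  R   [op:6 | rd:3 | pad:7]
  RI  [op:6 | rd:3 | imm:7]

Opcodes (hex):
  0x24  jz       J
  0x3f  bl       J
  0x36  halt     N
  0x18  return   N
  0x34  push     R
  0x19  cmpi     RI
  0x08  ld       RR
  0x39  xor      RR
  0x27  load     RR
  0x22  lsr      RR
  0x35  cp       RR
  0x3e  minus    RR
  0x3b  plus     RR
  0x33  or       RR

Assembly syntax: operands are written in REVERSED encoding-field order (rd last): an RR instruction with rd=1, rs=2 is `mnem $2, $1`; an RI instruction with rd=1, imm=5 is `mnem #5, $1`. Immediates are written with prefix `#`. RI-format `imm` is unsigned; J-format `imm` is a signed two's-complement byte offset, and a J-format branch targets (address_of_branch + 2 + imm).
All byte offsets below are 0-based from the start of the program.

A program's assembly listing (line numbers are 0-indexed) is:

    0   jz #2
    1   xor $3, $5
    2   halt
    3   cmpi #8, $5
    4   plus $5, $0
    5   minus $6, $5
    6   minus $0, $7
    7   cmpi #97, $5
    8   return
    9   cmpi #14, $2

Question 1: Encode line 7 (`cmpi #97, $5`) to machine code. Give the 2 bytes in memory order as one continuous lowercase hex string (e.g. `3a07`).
L7: cmpi op=0x19:6|rd=5:3|imm=97:7 ⇒ 0x66e1 ⇒ big 66 e1

66e1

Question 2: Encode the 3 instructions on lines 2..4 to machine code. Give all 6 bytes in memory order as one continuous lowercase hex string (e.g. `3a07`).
d8006688ec50

line 2 (halt): pack op=0x36:6|pad=0:10 = 0xd800; big→ d8 00
line 3 (cmpi): pack op=0x19:6|rd=5:3|imm=8:7 = 0x6688; big→ 66 88
line 4 (plus): pack op=0x3b:6|rd=0:3|rs=5:3|pad=0:4 = 0xec50; big→ ec 50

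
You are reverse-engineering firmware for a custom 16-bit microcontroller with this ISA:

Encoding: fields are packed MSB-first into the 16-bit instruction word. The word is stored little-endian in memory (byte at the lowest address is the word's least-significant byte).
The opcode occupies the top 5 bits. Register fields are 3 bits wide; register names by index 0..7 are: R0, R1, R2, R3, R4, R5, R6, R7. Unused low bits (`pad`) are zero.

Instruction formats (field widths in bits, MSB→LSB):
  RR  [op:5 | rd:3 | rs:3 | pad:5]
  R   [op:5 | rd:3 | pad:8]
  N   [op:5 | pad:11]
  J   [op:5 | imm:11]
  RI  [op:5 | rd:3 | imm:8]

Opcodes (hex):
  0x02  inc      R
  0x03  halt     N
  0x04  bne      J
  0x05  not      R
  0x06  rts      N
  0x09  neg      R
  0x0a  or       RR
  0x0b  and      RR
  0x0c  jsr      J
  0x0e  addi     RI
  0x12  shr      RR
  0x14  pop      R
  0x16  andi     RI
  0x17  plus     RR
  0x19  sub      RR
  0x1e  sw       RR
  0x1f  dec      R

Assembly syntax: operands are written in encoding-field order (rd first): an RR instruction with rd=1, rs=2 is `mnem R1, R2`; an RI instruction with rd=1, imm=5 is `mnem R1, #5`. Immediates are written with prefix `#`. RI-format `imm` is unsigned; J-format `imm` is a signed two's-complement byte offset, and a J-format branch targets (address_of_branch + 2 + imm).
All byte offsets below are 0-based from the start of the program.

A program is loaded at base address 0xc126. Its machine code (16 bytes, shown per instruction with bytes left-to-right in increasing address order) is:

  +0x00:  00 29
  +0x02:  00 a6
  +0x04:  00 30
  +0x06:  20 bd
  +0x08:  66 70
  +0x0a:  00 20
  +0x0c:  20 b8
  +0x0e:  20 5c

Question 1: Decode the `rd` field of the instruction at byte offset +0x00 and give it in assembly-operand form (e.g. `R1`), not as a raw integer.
@+00  little-endian(00 29) = 0x2900
  opcode bits[15:11]=0x5: not/R
  rd@[10:8]=0x1 ⇒ R1

R1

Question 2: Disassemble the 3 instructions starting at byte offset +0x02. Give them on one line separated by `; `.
[02] 00 a6 → 0xa600
  top 5b → 0x14 → pop [R]
  rd: (w>>8)&0x7=0x6 → R6
[04] 00 30 → 0x3000
  top 5b → 0x6 → rts [N]
[06] 20 bd → 0xbd20
  top 5b → 0x17 → plus [RR]
  rd: (w>>8)&0x7=0x5 → R5
  rs: (w>>5)&0x7=0x1 → R1

pop R6; rts; plus R5, R1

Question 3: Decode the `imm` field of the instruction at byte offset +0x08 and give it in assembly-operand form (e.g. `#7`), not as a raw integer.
@+08  little-endian(66 70) = 0x7066
  opcode bits[15:11]=0xe: addi/RI
  [10:8] rd=0 = R0
  [7:0] imm=102 = #102

#102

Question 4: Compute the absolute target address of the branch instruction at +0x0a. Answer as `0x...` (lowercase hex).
+0x0a: 00 20 ⇒ word 0x2000 (little)
  top 5b → 0x4 → bne [J]
  [10:0] imm=0 = #0
  target = base 0xc126 + off 0x0a + 2 + imm 0 = 0xc132

0xc132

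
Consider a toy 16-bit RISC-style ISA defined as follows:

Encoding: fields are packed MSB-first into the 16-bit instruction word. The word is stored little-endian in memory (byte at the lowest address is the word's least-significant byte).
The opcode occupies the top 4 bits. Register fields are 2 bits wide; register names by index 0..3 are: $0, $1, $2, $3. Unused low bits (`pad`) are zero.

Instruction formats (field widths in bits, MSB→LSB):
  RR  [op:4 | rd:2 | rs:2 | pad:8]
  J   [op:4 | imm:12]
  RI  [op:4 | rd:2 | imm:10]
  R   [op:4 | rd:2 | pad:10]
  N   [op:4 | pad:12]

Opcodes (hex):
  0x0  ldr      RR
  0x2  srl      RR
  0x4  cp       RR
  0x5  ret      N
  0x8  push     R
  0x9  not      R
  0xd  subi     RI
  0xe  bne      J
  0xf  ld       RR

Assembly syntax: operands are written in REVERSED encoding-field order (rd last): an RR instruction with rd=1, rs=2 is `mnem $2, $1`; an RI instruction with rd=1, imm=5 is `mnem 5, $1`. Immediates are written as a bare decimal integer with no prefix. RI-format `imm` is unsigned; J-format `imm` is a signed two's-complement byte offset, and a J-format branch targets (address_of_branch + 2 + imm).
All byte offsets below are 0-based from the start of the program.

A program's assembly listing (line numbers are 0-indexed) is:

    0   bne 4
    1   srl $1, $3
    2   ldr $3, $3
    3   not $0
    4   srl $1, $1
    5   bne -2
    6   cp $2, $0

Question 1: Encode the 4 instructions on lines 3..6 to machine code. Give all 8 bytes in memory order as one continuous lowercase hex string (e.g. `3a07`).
line 3 (not): pack op=0x9:4|rd=0:2|pad=0:10 = 0x9000; little→ 00 90
line 4 (srl): pack op=0x2:4|rd=1:2|rs=1:2|pad=0:8 = 0x2500; little→ 00 25
line 5 (bne): pack op=0xe:4|imm=-2:12 = 0xeffe; little→ fe ef
line 6 (cp): pack op=0x4:4|rd=0:2|rs=2:2|pad=0:8 = 0x4200; little→ 00 42

00900025feef0042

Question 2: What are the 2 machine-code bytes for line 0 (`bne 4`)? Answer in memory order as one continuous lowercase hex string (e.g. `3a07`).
line 0 (bne): pack op=0xe:4|imm=4:12 = 0xe004; little→ 04 e0

04e0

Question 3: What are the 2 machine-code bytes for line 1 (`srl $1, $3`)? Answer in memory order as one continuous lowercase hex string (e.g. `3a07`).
1. srl fields op=0x2:4|rd=3:2|rs=1:2|pad=0:8 → word 2d00h → 00 2d

002d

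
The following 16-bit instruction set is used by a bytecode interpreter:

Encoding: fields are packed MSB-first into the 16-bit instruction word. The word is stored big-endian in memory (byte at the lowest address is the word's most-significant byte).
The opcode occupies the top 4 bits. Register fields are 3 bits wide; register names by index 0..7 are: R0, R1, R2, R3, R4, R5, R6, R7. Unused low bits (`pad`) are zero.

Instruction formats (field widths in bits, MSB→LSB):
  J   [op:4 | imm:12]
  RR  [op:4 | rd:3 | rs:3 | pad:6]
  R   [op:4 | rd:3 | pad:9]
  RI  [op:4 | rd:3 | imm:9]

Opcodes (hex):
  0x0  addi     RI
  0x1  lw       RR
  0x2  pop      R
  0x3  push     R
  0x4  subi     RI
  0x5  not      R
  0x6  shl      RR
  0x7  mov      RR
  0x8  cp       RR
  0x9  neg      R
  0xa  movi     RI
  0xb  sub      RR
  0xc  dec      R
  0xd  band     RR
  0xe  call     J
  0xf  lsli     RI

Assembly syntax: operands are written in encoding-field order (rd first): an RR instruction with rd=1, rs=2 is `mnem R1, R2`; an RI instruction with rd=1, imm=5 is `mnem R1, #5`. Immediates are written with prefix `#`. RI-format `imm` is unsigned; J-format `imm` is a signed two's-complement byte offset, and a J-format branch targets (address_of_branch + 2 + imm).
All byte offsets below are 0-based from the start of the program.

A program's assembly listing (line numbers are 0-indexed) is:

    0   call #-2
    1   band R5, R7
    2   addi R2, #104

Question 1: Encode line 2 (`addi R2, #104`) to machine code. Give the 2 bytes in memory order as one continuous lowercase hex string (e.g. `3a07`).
0468

2. addi fields op=0x0:4|rd=2:3|imm=104:9 → word 0468h → 04 68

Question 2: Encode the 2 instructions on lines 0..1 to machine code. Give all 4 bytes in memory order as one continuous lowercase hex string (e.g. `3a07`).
line 0 (call): pack op=0xe:4|imm=-2:12 = 0xeffe; big→ ef fe
line 1 (band): pack op=0xd:4|rd=5:3|rs=7:3|pad=0:6 = 0xdbc0; big→ db c0

effedbc0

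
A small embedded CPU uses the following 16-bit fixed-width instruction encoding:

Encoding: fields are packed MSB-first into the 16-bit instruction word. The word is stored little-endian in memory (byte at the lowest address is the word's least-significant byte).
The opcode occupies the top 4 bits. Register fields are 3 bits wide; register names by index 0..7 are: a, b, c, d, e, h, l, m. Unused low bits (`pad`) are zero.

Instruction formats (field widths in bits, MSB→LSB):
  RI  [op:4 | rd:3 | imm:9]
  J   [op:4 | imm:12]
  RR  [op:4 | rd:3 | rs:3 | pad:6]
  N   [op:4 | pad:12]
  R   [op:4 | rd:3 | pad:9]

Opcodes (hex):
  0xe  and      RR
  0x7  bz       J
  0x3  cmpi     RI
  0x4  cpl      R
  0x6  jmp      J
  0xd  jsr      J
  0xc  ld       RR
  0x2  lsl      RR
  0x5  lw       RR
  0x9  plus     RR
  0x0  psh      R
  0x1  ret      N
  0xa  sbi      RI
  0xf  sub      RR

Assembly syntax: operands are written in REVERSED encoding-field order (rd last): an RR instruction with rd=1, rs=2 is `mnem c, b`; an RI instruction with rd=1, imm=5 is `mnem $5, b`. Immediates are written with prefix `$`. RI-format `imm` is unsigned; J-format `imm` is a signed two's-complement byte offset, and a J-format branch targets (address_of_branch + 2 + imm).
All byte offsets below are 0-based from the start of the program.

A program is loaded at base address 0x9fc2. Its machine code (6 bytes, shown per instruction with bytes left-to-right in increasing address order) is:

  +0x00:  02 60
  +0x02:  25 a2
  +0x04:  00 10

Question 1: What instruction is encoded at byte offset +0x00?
jmp $2

@+00  little-endian(02 60) = 0x6002
  top 4b → 0x6 → jmp [J]
  imm: (w>>0)&0xfff=0x2 → $2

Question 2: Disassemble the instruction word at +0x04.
[04] 00 10 → 0x1000
  op=0x1000>>12=0x1 ⇒ ret (N)

ret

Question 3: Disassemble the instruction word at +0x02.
@+02  little-endian(25 a2) = 0xa225
  opcode bits[15:12]=0xa: sbi/RI
  rd: (w>>9)&0x7=0x1 → b
  imm: (w>>0)&0x1ff=0x25 → $37

sbi $37, b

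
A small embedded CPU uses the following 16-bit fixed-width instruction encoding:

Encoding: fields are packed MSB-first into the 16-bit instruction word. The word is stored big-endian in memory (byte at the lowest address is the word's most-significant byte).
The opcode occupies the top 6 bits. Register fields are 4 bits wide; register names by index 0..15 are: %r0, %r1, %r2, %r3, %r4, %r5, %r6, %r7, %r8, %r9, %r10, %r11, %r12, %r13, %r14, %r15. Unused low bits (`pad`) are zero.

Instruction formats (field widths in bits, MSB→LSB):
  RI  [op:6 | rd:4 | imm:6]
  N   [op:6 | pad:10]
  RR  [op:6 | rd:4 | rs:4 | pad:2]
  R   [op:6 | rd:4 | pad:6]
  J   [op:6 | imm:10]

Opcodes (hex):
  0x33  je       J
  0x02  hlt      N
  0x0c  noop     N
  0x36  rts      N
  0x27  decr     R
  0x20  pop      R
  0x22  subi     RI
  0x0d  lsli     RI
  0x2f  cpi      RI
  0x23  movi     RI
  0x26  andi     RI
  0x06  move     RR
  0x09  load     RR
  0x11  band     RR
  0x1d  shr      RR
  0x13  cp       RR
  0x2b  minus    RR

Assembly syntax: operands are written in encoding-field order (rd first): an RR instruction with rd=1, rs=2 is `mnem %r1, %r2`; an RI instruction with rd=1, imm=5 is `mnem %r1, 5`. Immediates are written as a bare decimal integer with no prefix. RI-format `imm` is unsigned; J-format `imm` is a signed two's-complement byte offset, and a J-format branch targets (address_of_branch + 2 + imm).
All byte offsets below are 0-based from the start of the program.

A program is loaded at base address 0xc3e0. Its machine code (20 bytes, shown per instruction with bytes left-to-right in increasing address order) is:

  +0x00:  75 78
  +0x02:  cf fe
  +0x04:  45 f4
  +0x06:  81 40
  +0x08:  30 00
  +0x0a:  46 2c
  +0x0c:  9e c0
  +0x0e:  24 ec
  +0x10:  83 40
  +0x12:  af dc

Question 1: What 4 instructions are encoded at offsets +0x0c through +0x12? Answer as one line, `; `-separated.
decr %r11; load %r3, %r11; pop %r13; minus %r15, %r7

off 0x0c: read 9e c0 as big → 0x9ec0
  op=0x9ec0>>10=0x27 ⇒ decr (R)
  rd@[9:6]=0xb ⇒ %r11
off 0x0e: read 24 ec as big → 0x24ec
  op=0x24ec>>10=0x9 ⇒ load (RR)
  rd@[9:6]=0x3 ⇒ %r3
  rs@[5:2]=0xb ⇒ %r11
off 0x10: read 83 40 as big → 0x8340
  op=0x8340>>10=0x20 ⇒ pop (R)
  rd@[9:6]=0xd ⇒ %r13
off 0x12: read af dc as big → 0xafdc
  op=0xafdc>>10=0x2b ⇒ minus (RR)
  rd@[9:6]=0xf ⇒ %r15
  rs@[5:2]=0x7 ⇒ %r7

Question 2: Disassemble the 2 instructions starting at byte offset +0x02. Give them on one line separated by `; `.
@+02  big-endian(cf fe) = 0xcffe
  opcode bits[15:10]=0x33: je/J
  imm: (w>>0)&0x3ff=0x3fe (s10→-2) → -2
@+04  big-endian(45 f4) = 0x45f4
  opcode bits[15:10]=0x11: band/RR
  rd: (w>>6)&0xf=0x7 → %r7
  rs: (w>>2)&0xf=0xd → %r13

je -2; band %r7, %r13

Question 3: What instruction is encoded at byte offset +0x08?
off 0x08: read 30 00 as big → 0x3000
  opcode bits[15:10]=0xc: noop/N

noop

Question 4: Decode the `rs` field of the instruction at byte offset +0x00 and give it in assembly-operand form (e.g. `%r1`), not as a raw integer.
%r14

@+00  big-endian(75 78) = 0x7578
  op=0x7578>>10=0x1d ⇒ shr (RR)
  rd: (w>>6)&0xf=0x5 → %r5
  rs: (w>>2)&0xf=0xe → %r14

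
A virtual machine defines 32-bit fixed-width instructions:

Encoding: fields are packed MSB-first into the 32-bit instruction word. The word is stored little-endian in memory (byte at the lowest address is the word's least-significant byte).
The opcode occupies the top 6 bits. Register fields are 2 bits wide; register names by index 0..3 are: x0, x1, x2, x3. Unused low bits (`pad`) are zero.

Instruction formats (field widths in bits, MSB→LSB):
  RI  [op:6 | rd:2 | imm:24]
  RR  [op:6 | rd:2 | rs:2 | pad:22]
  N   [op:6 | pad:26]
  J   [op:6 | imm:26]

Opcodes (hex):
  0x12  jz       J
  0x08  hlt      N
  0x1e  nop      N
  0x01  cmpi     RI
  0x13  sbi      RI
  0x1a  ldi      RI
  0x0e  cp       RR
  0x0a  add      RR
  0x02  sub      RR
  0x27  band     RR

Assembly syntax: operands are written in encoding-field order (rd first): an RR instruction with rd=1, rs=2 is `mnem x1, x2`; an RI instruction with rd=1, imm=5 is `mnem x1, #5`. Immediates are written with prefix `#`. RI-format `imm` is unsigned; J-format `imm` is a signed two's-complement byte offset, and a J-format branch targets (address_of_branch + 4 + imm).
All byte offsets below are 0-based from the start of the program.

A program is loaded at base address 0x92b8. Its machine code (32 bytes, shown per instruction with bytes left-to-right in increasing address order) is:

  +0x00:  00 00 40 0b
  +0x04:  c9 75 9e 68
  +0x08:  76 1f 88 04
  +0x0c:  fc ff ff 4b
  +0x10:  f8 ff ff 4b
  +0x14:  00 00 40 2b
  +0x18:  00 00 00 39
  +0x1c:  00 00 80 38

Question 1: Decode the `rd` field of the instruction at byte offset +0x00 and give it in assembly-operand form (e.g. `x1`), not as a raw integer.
off 0x00: read 00 00 40 0b as little → 0x0b400000
  opcode bits[31:26]=0x2: sub/RR
  rd: (w>>24)&0x3=0x3 → x3
  rs: (w>>22)&0x3=0x1 → x1

x3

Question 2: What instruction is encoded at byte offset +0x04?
+0x04: c9 75 9e 68 ⇒ word 0x689e75c9 (little)
  top 6b → 0x1a → ldi [RI]
  [25:24] rd=0 = x0
  [23:0] imm=10384841 = #10384841

ldi x0, #10384841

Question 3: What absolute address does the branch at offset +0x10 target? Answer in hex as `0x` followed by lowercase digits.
[10] f8 ff ff 4b → 0x4bfffff8
  opcode bits[31:26]=0x12: jz/J
  imm@[25:0]=0x3fffff8 (s26→-8) ⇒ #-8
  target = base 0x92b8 + off 0x10 + 4 + imm -8 = 0x92c4

0x92c4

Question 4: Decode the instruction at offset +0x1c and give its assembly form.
cp x0, x2

off 0x1c: read 00 00 80 38 as little → 0x38800000
  top 6b → 0xe → cp [RR]
  [25:24] rd=0 = x0
  [23:22] rs=2 = x2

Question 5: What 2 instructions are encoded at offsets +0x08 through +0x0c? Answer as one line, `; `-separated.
+0x08: 76 1f 88 04 ⇒ word 0x04881f76 (little)
  top 6b → 0x1 → cmpi [RI]
  rd@[25:24]=0x0 ⇒ x0
  imm@[23:0]=0x881f76 ⇒ #8920950
+0x0c: fc ff ff 4b ⇒ word 0x4bfffffc (little)
  top 6b → 0x12 → jz [J]
  imm@[25:0]=0x3fffffc (s26→-4) ⇒ #-4

cmpi x0, #8920950; jz #-4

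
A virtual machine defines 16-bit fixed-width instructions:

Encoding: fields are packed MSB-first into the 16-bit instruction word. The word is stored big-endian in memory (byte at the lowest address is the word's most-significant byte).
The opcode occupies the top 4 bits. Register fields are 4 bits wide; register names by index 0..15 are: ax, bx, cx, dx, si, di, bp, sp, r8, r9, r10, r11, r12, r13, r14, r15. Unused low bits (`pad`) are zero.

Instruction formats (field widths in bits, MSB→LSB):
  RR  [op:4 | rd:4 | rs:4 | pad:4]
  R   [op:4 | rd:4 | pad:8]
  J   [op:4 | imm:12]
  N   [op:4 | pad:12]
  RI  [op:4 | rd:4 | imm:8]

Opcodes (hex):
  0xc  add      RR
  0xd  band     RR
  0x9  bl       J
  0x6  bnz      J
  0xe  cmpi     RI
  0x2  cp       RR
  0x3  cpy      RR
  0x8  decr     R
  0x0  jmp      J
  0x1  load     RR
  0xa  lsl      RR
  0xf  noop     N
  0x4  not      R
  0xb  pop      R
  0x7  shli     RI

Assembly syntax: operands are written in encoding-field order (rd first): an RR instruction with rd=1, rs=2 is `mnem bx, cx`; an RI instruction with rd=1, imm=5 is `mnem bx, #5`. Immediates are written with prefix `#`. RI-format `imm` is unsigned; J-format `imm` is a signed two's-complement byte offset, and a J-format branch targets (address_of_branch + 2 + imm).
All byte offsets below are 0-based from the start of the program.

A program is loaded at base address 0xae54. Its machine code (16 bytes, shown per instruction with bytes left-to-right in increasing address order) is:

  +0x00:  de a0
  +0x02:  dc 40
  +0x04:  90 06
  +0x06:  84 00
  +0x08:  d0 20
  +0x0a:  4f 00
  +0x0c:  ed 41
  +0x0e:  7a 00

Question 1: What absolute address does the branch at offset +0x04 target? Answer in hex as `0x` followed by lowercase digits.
0xae60

off 0x04: read 90 06 as big → 0x9006
  op=0x9006>>12=0x9 ⇒ bl (J)
  [11:0] imm=6 = #6
  target = base 0xae54 + off 0x04 + 2 + imm 6 = 0xae60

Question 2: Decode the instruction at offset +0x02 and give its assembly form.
[02] dc 40 → 0xdc40
  op=0xdc40>>12=0xd ⇒ band (RR)
  rd@[11:8]=0xc ⇒ r12
  rs@[7:4]=0x4 ⇒ si

band r12, si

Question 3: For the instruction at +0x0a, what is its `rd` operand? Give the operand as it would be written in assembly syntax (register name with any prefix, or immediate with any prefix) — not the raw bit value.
[0a] 4f 00 → 0x4f00
  top 4b → 0x4 → not [R]
  rd: (w>>8)&0xf=0xf → r15

r15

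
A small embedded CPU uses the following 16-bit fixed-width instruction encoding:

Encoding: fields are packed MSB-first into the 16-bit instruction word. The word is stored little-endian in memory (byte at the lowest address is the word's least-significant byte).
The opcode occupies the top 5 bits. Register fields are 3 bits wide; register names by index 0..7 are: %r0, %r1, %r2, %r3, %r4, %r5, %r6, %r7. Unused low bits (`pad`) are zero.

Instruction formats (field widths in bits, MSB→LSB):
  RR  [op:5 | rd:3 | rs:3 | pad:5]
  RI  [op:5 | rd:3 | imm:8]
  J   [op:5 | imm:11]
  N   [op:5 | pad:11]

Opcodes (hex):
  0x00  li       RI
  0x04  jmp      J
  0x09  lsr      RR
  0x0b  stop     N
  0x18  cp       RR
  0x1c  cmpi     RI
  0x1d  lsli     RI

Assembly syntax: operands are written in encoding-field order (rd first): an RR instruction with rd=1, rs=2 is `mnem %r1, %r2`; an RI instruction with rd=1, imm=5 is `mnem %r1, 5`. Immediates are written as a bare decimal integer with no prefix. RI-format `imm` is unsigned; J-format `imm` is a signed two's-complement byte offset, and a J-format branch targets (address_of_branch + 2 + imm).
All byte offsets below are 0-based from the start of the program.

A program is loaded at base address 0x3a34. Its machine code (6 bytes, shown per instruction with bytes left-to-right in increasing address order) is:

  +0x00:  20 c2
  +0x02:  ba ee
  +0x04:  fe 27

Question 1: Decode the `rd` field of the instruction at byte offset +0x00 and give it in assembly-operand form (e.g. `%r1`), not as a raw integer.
[00] 20 c2 → 0xc220
  opcode bits[15:11]=0x18: cp/RR
  rd: (w>>8)&0x7=0x2 → %r2
  rs: (w>>5)&0x7=0x1 → %r1

%r2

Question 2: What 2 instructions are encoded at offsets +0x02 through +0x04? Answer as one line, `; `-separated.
@+02  little-endian(ba ee) = 0xeeba
  op=0xeeba>>11=0x1d ⇒ lsli (RI)
  rd@[10:8]=0x6 ⇒ %r6
  imm@[7:0]=0xba ⇒ 186
@+04  little-endian(fe 27) = 0x27fe
  op=0x27fe>>11=0x4 ⇒ jmp (J)
  imm@[10:0]=0x7fe (s11→-2) ⇒ -2

lsli %r6, 186; jmp -2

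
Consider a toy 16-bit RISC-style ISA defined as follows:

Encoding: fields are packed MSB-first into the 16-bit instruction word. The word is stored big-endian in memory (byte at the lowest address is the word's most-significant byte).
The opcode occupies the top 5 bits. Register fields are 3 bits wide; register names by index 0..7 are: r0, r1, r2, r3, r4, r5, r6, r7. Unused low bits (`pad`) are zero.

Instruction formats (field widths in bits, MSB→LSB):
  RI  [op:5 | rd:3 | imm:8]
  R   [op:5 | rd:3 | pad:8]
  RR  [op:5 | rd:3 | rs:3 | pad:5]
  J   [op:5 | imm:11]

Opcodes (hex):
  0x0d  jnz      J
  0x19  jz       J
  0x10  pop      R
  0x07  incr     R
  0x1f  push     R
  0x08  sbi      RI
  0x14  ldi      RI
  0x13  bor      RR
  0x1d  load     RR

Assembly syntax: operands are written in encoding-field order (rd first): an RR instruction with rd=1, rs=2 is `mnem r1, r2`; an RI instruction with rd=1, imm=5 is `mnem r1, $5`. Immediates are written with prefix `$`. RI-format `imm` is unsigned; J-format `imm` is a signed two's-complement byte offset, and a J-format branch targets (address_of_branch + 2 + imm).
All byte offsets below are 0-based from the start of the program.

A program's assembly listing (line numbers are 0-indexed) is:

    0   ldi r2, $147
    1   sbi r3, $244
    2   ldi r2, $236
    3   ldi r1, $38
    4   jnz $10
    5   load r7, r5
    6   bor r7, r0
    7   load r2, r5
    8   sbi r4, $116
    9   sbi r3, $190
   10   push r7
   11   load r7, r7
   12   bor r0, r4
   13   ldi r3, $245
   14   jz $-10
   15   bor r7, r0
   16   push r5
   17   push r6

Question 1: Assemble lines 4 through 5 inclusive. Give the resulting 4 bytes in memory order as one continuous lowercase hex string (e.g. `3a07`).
680aefa0

L4: jnz op=0xd:5|imm=10:11 ⇒ 0x680a ⇒ big 68 0a
L5: load op=0x1d:5|rd=7:3|rs=5:3|pad=0:5 ⇒ 0xefa0 ⇒ big ef a0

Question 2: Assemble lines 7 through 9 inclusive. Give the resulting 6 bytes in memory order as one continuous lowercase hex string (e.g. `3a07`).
7. load fields op=0x1d:5|rd=2:3|rs=5:3|pad=0:5 → word eaa0h → ea a0
8. sbi fields op=0x8:5|rd=4:3|imm=116:8 → word 4474h → 44 74
9. sbi fields op=0x8:5|rd=3:3|imm=190:8 → word 43beh → 43 be

eaa0447443be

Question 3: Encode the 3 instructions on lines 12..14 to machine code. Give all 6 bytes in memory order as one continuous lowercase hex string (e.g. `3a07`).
12. bor fields op=0x13:5|rd=0:3|rs=4:3|pad=0:5 → word 9880h → 98 80
13. ldi fields op=0x14:5|rd=3:3|imm=245:8 → word a3f5h → a3 f5
14. jz fields op=0x19:5|imm=-10:11 → word cff6h → cf f6

9880a3f5cff6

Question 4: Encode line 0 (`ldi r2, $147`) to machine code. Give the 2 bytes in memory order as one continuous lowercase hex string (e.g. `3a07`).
a293

L0: ldi op=0x14:5|rd=2:3|imm=147:8 ⇒ 0xa293 ⇒ big a2 93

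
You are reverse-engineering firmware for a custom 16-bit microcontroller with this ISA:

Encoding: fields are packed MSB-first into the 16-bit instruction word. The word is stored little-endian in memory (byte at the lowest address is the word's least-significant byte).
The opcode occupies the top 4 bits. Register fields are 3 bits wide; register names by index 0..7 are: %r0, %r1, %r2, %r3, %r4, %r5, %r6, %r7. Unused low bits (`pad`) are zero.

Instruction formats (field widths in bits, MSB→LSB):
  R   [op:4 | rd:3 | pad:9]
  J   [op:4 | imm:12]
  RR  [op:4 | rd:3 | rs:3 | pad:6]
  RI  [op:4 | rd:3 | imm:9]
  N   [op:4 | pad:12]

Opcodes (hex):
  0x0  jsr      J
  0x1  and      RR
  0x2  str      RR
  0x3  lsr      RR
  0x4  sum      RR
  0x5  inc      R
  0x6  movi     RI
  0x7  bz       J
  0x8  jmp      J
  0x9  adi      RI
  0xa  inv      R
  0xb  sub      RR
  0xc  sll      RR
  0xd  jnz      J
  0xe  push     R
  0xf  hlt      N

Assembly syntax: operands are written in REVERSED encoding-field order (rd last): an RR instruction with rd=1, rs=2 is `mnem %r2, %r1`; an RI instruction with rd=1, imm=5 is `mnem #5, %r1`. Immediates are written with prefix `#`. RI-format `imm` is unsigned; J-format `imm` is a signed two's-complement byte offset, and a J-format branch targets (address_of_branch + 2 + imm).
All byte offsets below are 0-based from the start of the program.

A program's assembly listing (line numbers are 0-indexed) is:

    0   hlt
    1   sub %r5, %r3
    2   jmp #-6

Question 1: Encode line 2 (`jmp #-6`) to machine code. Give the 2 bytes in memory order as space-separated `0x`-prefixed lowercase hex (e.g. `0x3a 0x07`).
0xfa 0x8f

2. jmp fields op=0x8:4|imm=-6:12 → word 8ffah → fa 8f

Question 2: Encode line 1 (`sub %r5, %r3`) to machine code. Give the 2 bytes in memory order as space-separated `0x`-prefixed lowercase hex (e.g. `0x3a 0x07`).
L1: sub op=0xb:4|rd=3:3|rs=5:3|pad=0:6 ⇒ 0xb740 ⇒ little 40 b7

0x40 0xb7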